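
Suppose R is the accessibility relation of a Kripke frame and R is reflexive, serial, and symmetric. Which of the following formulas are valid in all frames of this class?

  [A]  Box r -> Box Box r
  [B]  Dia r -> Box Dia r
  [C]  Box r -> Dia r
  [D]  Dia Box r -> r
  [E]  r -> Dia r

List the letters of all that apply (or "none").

C, D, E

(A) Box r -> Box Box r is axiom 4; it is valid on a frame exactly when R is transitive. Such an R need not be transitive, so not valid.
(B) Dia r -> Box Dia r (axiom 5) characterises the euclidean frames. Such an R need not be euclidean — not valid.
(C) axiom D: valid iff R is serial. Every such R is serial — valid.
(D) Dia Box r -> r (the dual of axiom B) characterises the symmetric frames. Every such R is symmetric — valid.
(E) r -> Dia r (the dual of axiom T) characterises the reflexive frames. Every such R is reflexive — valid.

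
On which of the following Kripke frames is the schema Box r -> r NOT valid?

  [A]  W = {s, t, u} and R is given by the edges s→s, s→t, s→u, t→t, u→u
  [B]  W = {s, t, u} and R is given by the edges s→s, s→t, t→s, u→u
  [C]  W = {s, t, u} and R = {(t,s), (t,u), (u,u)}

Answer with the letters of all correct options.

B, C

The schema Box r -> r is axiom T; it is valid on a frame iff R is reflexive.
(A) R is reflexive (each world relates to itself), so the schema is valid here.
(B) R is not reflexive (not t R t), so the schema fails here.
(C) R is not reflexive (not s R s), so the schema fails here.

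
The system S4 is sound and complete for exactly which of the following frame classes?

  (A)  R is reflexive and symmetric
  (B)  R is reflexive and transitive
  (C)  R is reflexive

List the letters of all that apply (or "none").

(A) this class determines B (= KTB), not S4.
(B) S4 is sound and complete for exactly this class.
(C) this class determines T (= KT), not S4.

B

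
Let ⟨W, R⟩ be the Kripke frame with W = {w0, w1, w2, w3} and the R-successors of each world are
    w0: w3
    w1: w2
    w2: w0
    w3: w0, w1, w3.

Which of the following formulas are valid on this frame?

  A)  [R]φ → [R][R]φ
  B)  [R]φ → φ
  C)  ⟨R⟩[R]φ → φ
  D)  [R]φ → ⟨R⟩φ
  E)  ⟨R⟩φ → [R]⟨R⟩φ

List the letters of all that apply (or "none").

R is not reflexive: not w0 R w0.
R is not symmetric: w1 R w2 but not w2 R w1.
R is not transitive: w0 R w3 and w3 R w0 but not w0 R w0.
R is not euclidean: w3 R w0 and w3 R w1 but not w0 R w1.
R is serial: every world has an R-successor.
(A) [R]φ → [R][R]φ (axiom 4) characterises the transitive frames. R is not transitive — not valid.
(B) axiom T: valid iff R is reflexive. R is not reflexive — not valid.
(C) ⟨R⟩[R]φ → φ is the dual of axiom B, which corresponds to symmetry. R is not symmetric — not valid.
(D) axiom D: valid iff R is serial. R is serial — valid.
(E) axiom 5: valid iff R is euclidean. R is not euclidean — not valid.

D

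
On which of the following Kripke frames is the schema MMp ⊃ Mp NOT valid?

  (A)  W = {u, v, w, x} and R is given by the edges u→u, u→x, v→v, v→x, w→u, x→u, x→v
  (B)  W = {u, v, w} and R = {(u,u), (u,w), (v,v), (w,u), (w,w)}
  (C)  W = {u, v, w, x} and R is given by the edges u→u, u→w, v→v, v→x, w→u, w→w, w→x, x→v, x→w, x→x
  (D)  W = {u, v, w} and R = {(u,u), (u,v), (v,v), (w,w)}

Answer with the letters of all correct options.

The schema MMp ⊃ Mp is the dual of axiom 4; it is valid on a frame iff R is transitive.
(A) R is not transitive (u R x and x R v but not u R v), so the schema fails here.
(B) R is transitive (R is closed under composition), so the schema is valid here.
(C) R is not transitive (u R w and w R x but not u R x), so the schema fails here.
(D) R is transitive (R is closed under composition), so the schema is valid here.

A, C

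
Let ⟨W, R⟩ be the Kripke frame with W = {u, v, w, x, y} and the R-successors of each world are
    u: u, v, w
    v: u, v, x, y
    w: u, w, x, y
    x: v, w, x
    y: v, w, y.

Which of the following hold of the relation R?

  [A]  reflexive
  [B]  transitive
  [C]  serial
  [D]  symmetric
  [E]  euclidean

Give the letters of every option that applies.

(A) reflexive: each world relates to itself.
(B) not transitive: u R v and v R x but not u R x.
(C) serial: every world has an R-successor.
(D) symmetric: every R-edge is matched by its reverse.
(E) not euclidean: u R v and u R w but not v R w.

A, C, D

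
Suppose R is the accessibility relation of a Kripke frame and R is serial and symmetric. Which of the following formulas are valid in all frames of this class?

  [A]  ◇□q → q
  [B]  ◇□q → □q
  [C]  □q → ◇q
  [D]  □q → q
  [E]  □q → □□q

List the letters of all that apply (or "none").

(A) the dual of axiom B: valid iff R is symmetric. Every such R is symmetric — valid.
(B) ◇□q → □q is the dual of axiom 5; it is valid on a frame exactly when R is euclidean. Such an R need not be euclidean, so not valid.
(C) □q → ◇q is axiom D, which corresponds to seriality. Every such R is serial — valid.
(D) □q → q (axiom T) characterises the reflexive frames. Such an R need not be reflexive — not valid.
(E) axiom 4: valid iff R is transitive. Such an R need not be transitive — not valid.

A, C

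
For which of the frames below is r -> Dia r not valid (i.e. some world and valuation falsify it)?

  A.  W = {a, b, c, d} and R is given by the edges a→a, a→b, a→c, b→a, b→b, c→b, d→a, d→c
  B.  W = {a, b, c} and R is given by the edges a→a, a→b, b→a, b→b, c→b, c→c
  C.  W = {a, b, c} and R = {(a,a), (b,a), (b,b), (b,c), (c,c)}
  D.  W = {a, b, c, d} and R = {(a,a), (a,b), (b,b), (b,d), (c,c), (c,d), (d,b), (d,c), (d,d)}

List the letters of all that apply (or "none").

The schema r -> Dia r is the dual of axiom T; it is valid on a frame iff R is reflexive.
(A) R is not reflexive (not c R c), so the schema fails here.
(B) R is reflexive (each world relates to itself), so the schema is valid here.
(C) R is reflexive (each world relates to itself), so the schema is valid here.
(D) R is reflexive (each world relates to itself), so the schema is valid here.

A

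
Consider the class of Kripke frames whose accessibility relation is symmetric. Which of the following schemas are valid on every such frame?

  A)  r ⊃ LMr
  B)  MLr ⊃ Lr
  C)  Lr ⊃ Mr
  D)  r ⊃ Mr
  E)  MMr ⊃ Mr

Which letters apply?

(A) r ⊃ LMr is axiom B, which corresponds to symmetry. Every such R is symmetric — valid.
(B) the dual of axiom 5: valid iff R is euclidean. Such an R need not be euclidean — not valid.
(C) Lr ⊃ Mr (axiom D) characterises the serial frames. Such an R need not be serial — not valid.
(D) r ⊃ Mr is the dual of axiom T, which corresponds to reflexivity. Such an R need not be reflexive — not valid.
(E) MMr ⊃ Mr (the dual of axiom 4) characterises the transitive frames. Such an R need not be transitive — not valid.

A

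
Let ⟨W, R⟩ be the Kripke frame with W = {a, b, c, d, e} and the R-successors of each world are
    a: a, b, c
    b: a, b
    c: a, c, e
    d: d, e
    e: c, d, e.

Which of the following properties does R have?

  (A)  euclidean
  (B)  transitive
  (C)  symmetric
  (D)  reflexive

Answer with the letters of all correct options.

C, D

(A) not euclidean: a R b and a R c but not b R c.
(B) not transitive: a R c and c R e but not a R e.
(C) symmetric: every R-edge is matched by its reverse.
(D) reflexive: each world relates to itself.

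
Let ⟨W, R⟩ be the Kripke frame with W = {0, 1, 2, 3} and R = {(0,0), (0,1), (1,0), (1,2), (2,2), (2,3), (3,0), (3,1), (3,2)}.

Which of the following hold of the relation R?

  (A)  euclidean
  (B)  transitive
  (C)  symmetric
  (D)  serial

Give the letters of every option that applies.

(A) not euclidean: 1 R 0 and 1 R 2 but not 0 R 2.
(B) not transitive: 0 R 1 and 1 R 2 but not 0 R 2.
(C) not symmetric: 1 R 2 but not 2 R 1.
(D) serial: every world has an R-successor.

D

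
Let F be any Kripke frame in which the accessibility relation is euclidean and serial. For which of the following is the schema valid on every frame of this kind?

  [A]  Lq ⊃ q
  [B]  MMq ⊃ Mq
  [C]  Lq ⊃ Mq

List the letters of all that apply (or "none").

(A) Lq ⊃ q is axiom T, which corresponds to reflexivity. Such an R need not be reflexive — not valid.
(B) MMq ⊃ Mq is the dual of axiom 4; it is valid on a frame exactly when R is transitive. Such an R need not be transitive, so not valid.
(C) Lq ⊃ Mq is axiom D; it is valid on a frame exactly when R is serial. Every such R is serial, so valid.

C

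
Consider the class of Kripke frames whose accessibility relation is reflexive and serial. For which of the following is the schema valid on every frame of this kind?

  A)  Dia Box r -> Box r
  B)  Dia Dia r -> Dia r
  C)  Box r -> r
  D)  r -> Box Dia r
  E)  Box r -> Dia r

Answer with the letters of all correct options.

(A) the dual of axiom 5: valid iff R is euclidean. Such an R need not be euclidean — not valid.
(B) Dia Dia r -> Dia r is the dual of axiom 4, which corresponds to transitivity. Such an R need not be transitive — not valid.
(C) Box r -> r (axiom T) characterises the reflexive frames. Every such R is reflexive — valid.
(D) axiom B: valid iff R is symmetric. Such an R need not be symmetric — not valid.
(E) Box r -> Dia r is axiom D; it is valid on a frame exactly when R is serial. Every such R is serial, so valid.

C, E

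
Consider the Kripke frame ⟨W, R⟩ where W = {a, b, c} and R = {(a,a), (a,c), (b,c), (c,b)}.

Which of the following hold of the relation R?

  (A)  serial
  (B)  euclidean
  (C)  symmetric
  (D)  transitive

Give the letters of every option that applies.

A

(A) serial: every world has an R-successor.
(B) not euclidean: a R c and a R a but not c R a.
(C) not symmetric: a R c but not c R a.
(D) not transitive: a R c and c R b but not a R b.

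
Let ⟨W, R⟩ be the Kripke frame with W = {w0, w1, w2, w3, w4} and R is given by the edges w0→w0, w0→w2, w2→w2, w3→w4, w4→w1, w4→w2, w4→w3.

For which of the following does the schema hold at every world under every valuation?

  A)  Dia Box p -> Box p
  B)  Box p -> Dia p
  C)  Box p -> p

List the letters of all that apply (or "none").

none

R is not reflexive: not w1 R w1.
R is not euclidean: w0 R w2 and w0 R w0 but not w2 R w0.
R is not serial: w1 has no R-successor.
(A) Dia Box p -> Box p is the dual of axiom 5; it is valid on a frame exactly when R is euclidean. R is not euclidean, so not valid.
(B) Box p -> Dia p (axiom D) characterises the serial frames. R is not serial — not valid.
(C) Box p -> p is axiom T, which corresponds to reflexivity. R is not reflexive — not valid.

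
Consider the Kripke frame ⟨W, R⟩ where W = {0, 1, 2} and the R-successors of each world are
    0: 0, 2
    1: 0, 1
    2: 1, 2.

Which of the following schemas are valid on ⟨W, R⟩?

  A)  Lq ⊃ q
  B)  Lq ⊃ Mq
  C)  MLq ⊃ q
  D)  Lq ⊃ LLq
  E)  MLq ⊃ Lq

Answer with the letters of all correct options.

R is reflexive: each world relates to itself.
R is not symmetric: 0 R 2 but not 2 R 0.
R is not transitive: 0 R 2 and 2 R 1 but not 0 R 1.
R is not euclidean: 0 R 2 and 0 R 0 but not 2 R 0.
R is serial: every world has an R-successor.
(A) axiom T: valid iff R is reflexive. R is reflexive — valid.
(B) Lq ⊃ Mq is axiom D, which corresponds to seriality. R is serial — valid.
(C) MLq ⊃ q is the dual of axiom B; it is valid on a frame exactly when R is symmetric. R is not symmetric, so not valid.
(D) Lq ⊃ LLq is axiom 4; it is valid on a frame exactly when R is transitive. R is not transitive, so not valid.
(E) MLq ⊃ Lq is the dual of axiom 5; it is valid on a frame exactly when R is euclidean. R is not euclidean, so not valid.

A, B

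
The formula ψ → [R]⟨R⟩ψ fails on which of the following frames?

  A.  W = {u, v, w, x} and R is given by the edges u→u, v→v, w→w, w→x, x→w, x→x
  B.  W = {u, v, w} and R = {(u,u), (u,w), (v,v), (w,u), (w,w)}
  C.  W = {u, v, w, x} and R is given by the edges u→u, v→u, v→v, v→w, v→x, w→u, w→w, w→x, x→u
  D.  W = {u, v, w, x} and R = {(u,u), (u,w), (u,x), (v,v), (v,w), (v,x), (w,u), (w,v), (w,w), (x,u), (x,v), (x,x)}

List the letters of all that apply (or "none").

C

The schema ψ → [R]⟨R⟩ψ is axiom B; it is valid on a frame iff R is symmetric.
(A) R is symmetric (every R-edge is matched by its reverse), so the schema is valid here.
(B) R is symmetric (every R-edge is matched by its reverse), so the schema is valid here.
(C) R is not symmetric (v R u but not u R v), so the schema fails here.
(D) R is symmetric (every R-edge is matched by its reverse), so the schema is valid here.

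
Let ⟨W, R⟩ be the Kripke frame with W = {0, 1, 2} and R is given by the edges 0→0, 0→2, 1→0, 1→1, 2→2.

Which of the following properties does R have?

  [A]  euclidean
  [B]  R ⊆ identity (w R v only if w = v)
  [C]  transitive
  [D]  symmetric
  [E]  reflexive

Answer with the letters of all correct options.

(A) not euclidean: 0 R 2 and 0 R 0 but not 2 R 0.
(B) not ⊆ identity: 0 R 2 with 0 ≠ 2.
(C) not transitive: 1 R 0 and 0 R 2 but not 1 R 2.
(D) not symmetric: 0 R 2 but not 2 R 0.
(E) reflexive: each world relates to itself.

E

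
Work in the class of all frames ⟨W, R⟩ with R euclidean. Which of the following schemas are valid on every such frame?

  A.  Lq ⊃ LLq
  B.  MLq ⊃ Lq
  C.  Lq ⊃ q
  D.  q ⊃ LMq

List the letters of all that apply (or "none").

(A) Lq ⊃ LLq is axiom 4; it is valid on a frame exactly when R is transitive. Such an R need not be transitive, so not valid.
(B) MLq ⊃ Lq is the dual of axiom 5, which corresponds to the euclidean property. Every such R is euclidean — valid.
(C) Lq ⊃ q is axiom T, which corresponds to reflexivity. Such an R need not be reflexive — not valid.
(D) q ⊃ LMq (axiom B) characterises the symmetric frames. Such an R need not be symmetric — not valid.

B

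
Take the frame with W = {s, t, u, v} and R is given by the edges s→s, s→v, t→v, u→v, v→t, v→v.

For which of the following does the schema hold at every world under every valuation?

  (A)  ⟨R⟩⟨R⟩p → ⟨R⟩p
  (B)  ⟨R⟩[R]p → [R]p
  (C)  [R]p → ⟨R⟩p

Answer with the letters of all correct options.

C

R is not transitive: s R v and v R t but not s R t.
R is not euclidean: s R v and s R s but not v R s.
R is serial: every world has an R-successor.
(A) ⟨R⟩⟨R⟩p → ⟨R⟩p (the dual of axiom 4) characterises the transitive frames. R is not transitive — not valid.
(B) ⟨R⟩[R]p → [R]p (the dual of axiom 5) characterises the euclidean frames. R is not euclidean — not valid.
(C) [R]p → ⟨R⟩p is axiom D, which corresponds to seriality. R is serial — valid.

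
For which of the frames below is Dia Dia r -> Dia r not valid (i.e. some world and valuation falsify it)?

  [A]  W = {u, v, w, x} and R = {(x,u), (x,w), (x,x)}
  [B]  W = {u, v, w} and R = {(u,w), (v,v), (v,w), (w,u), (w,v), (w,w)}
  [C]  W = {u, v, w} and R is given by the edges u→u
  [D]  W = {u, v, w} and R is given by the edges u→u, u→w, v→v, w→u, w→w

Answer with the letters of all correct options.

The schema Dia Dia r -> Dia r is the dual of axiom 4; it is valid on a frame iff R is transitive.
(A) R is transitive (R is closed under composition), so the schema is valid here.
(B) R is not transitive (u R w and w R u but not u R u), so the schema fails here.
(C) R is transitive (R is closed under composition), so the schema is valid here.
(D) R is transitive (R is closed under composition), so the schema is valid here.

B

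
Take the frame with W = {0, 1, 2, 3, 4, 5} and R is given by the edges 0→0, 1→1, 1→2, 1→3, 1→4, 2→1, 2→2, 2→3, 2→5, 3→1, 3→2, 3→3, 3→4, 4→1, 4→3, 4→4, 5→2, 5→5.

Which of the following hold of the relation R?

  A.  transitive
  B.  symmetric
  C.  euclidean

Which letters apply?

B

(A) not transitive: 1 R 2 and 2 R 5 but not 1 R 5.
(B) symmetric: every R-edge is matched by its reverse.
(C) not euclidean: 1 R 2 and 1 R 4 but not 2 R 4.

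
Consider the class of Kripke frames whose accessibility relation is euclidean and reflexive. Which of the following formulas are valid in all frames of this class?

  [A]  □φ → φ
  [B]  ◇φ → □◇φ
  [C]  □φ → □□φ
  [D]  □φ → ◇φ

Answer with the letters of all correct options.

A, B, C, D

A reflexive euclidean relation is also symmetric (from wRw and wRv the euclidean condition gives vRw) and hence transitive; it is an equivalence relation.
(A) axiom T: valid iff R is reflexive. Every such R is reflexive — valid.
(B) axiom 5: valid iff R is euclidean. Every such R is euclidean — valid.
(C) □φ → □□φ (axiom 4) characterises the transitive frames. Every such R is transitive — valid.
(D) □φ → ◇φ is axiom D, which corresponds to seriality. Every such R is serial — valid.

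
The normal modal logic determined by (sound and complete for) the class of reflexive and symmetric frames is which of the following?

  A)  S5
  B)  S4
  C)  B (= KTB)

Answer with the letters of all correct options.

C

(A) S5 is determined by the class of reflexive, symmetric, and transitive frames.
(B) S4 is determined by the class of reflexive and transitive frames.
(C) B (= KTB) is determined by exactly this class.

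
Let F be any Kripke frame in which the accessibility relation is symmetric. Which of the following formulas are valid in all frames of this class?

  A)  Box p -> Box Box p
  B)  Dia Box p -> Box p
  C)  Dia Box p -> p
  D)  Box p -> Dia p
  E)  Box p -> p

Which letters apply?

C

(A) Box p -> Box Box p (axiom 4) characterises the transitive frames. Such an R need not be transitive — not valid.
(B) Dia Box p -> Box p is the dual of axiom 5, which corresponds to the euclidean property. Such an R need not be euclidean — not valid.
(C) Dia Box p -> p is the dual of axiom B; it is valid on a frame exactly when R is symmetric. Every such R is symmetric, so valid.
(D) Box p -> Dia p (axiom D) characterises the serial frames. Such an R need not be serial — not valid.
(E) Box p -> p (axiom T) characterises the reflexive frames. Such an R need not be reflexive — not valid.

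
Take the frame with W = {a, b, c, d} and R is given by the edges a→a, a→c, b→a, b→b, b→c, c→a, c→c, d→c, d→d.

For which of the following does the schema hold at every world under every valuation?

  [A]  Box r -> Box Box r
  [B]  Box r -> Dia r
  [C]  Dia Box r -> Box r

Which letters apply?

R is not transitive: d R c and c R a but not d R a.
R is not euclidean: b R a and b R b but not a R b.
R is serial: every world has an R-successor.
(A) Box r -> Box Box r is axiom 4; it is valid on a frame exactly when R is transitive. R is not transitive, so not valid.
(B) Box r -> Dia r is axiom D, which corresponds to seriality. R is serial — valid.
(C) Dia Box r -> Box r (the dual of axiom 5) characterises the euclidean frames. R is not euclidean — not valid.

B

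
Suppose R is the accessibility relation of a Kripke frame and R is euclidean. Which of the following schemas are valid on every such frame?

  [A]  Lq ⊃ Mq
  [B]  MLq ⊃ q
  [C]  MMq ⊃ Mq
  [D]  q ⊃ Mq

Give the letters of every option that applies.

none

(A) axiom D: valid iff R is serial. Such an R need not be serial — not valid.
(B) the dual of axiom B: valid iff R is symmetric. Such an R need not be symmetric — not valid.
(C) MMq ⊃ Mq is the dual of axiom 4; it is valid on a frame exactly when R is transitive. Such an R need not be transitive, so not valid.
(D) the dual of axiom T: valid iff R is reflexive. Such an R need not be reflexive — not valid.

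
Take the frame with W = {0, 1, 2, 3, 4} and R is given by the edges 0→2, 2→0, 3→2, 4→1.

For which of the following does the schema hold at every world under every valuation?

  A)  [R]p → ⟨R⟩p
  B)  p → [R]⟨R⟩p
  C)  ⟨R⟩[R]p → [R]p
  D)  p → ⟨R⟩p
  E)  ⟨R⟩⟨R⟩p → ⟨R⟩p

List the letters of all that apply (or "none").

R is not reflexive: not 0 R 0.
R is not symmetric: 3 R 2 but not 2 R 3.
R is not transitive: 0 R 2 and 2 R 0 but not 0 R 0.
R is not euclidean: 0 R 2 and 0 R 2 but not 2 R 2.
R is not serial: 1 has no R-successor.
(A) [R]p → ⟨R⟩p is axiom D, which corresponds to seriality. R is not serial — not valid.
(B) axiom B: valid iff R is symmetric. R is not symmetric — not valid.
(C) the dual of axiom 5: valid iff R is euclidean. R is not euclidean — not valid.
(D) p → ⟨R⟩p is the dual of axiom T, which corresponds to reflexivity. R is not reflexive — not valid.
(E) ⟨R⟩⟨R⟩p → ⟨R⟩p (the dual of axiom 4) characterises the transitive frames. R is not transitive — not valid.

none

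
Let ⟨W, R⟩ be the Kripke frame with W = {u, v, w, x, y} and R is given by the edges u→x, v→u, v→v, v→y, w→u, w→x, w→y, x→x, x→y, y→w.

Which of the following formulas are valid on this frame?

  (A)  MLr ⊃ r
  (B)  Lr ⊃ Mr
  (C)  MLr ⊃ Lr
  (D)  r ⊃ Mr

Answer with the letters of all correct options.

B

R is not reflexive: not u R u.
R is not symmetric: u R x but not x R u.
R is not euclidean: v R u and v R v but not u R v.
R is serial: every world has an R-successor.
(A) MLr ⊃ r is the dual of axiom B, which corresponds to symmetry. R is not symmetric — not valid.
(B) Lr ⊃ Mr is axiom D, which corresponds to seriality. R is serial — valid.
(C) the dual of axiom 5: valid iff R is euclidean. R is not euclidean — not valid.
(D) r ⊃ Mr is the dual of axiom T; it is valid on a frame exactly when R is reflexive. R is not reflexive, so not valid.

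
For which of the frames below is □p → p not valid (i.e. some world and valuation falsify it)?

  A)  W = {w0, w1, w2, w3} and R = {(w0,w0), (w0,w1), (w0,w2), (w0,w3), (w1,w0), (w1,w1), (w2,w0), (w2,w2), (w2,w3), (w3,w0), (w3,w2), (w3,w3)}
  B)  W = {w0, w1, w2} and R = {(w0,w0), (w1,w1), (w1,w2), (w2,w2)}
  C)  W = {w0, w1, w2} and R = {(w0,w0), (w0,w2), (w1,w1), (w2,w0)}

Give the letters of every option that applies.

The schema □p → p is axiom T; it is valid on a frame iff R is reflexive.
(A) R is reflexive (each world relates to itself), so the schema is valid here.
(B) R is reflexive (each world relates to itself), so the schema is valid here.
(C) R is not reflexive (not w2 R w2), so the schema fails here.

C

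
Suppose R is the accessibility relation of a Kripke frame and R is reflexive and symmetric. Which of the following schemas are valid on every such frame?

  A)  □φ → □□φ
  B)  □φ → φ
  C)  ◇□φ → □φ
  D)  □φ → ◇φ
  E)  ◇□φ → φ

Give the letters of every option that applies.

B, D, E

Reflexive relations are serial.
(A) □φ → □□φ is axiom 4; it is valid on a frame exactly when R is transitive. Such an R need not be transitive, so not valid.
(B) axiom T: valid iff R is reflexive. Every such R is reflexive — valid.
(C) the dual of axiom 5: valid iff R is euclidean. Such an R need not be euclidean — not valid.
(D) □φ → ◇φ is axiom D, which corresponds to seriality. Every such R is serial — valid.
(E) the dual of axiom B: valid iff R is symmetric. Every such R is symmetric — valid.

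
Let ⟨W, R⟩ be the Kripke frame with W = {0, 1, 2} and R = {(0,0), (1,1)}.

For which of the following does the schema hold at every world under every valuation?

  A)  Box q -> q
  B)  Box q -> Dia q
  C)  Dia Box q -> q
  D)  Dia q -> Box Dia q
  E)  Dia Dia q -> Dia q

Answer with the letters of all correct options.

C, D, E

R is not reflexive: not 2 R 2.
R is symmetric: every R-edge is matched by its reverse.
R is transitive: R is closed under composition.
R is euclidean: any two R-successors of the same world are R-related.
R is not serial: 2 has no R-successor.
(A) Box q -> q is axiom T, which corresponds to reflexivity. R is not reflexive — not valid.
(B) Box q -> Dia q (axiom D) characterises the serial frames. R is not serial — not valid.
(C) the dual of axiom B: valid iff R is symmetric. R is symmetric — valid.
(D) Dia q -> Box Dia q (axiom 5) characterises the euclidean frames. R is euclidean — valid.
(E) Dia Dia q -> Dia q is the dual of axiom 4; it is valid on a frame exactly when R is transitive. R is transitive, so valid.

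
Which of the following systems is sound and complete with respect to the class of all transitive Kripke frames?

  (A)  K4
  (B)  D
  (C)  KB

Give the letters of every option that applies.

(A) K4 is determined by exactly this class.
(B) D is determined by the class of serial frames.
(C) KB is determined by the class of symmetric frames.

A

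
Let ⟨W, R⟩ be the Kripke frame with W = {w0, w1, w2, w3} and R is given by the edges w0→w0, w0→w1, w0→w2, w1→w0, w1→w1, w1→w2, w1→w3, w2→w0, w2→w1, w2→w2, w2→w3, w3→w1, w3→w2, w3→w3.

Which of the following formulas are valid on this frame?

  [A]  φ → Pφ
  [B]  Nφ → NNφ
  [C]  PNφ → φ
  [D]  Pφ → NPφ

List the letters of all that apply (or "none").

A, C

R is reflexive: each world relates to itself.
R is symmetric: every R-edge is matched by its reverse.
R is not transitive: w0 R w1 and w1 R w3 but not w0 R w3.
R is not euclidean: w1 R w0 and w1 R w3 but not w0 R w3.
(A) φ → Pφ is the dual of axiom T; it is valid on a frame exactly when R is reflexive. R is reflexive, so valid.
(B) Nφ → NNφ is axiom 4; it is valid on a frame exactly when R is transitive. R is not transitive, so not valid.
(C) PNφ → φ is the dual of axiom B, which corresponds to symmetry. R is symmetric — valid.
(D) Pφ → NPφ (axiom 5) characterises the euclidean frames. R is not euclidean — not valid.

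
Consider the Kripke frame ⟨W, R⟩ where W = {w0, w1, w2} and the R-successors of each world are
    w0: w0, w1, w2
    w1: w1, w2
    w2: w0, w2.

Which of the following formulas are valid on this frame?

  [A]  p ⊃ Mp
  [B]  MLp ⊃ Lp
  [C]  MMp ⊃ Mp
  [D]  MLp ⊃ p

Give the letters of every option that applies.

R is reflexive: each world relates to itself.
R is not symmetric: w0 R w1 but not w1 R w0.
R is not transitive: w1 R w2 and w2 R w0 but not w1 R w0.
R is not euclidean: w0 R w1 and w0 R w0 but not w1 R w0.
(A) p ⊃ Mp is the dual of axiom T; it is valid on a frame exactly when R is reflexive. R is reflexive, so valid.
(B) MLp ⊃ Lp (the dual of axiom 5) characterises the euclidean frames. R is not euclidean — not valid.
(C) MMp ⊃ Mp is the dual of axiom 4, which corresponds to transitivity. R is not transitive — not valid.
(D) MLp ⊃ p (the dual of axiom B) characterises the symmetric frames. R is not symmetric — not valid.

A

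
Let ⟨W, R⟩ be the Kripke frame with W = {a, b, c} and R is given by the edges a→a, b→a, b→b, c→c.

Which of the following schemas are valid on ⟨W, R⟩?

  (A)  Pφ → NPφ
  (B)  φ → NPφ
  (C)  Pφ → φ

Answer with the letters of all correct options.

none

R is not symmetric: b R a but not a R b.
R is not euclidean: b R a and b R b but not a R b.
R is not a subset of the identity: b R a with b ≠ a.
(A) Pφ → NPφ (axiom 5) characterises the euclidean frames. R is not euclidean — not valid.
(B) φ → NPφ is axiom B; it is valid on a frame exactly when R is symmetric. R is not symmetric, so not valid.
(C) Pφ → φ (the converse of T) corresponds to R being a subset of the identity. Here R ⊄ identity, so not valid.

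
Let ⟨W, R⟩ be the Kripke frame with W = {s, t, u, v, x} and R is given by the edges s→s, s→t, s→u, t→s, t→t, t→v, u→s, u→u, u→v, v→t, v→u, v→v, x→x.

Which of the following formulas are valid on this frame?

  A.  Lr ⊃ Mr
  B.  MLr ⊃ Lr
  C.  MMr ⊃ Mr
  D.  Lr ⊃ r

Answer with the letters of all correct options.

R is reflexive: each world relates to itself.
R is not transitive: s R t and t R v but not s R v.
R is not euclidean: s R t and s R u but not t R u.
R is serial: every world has an R-successor.
(A) Lr ⊃ Mr is axiom D, which corresponds to seriality. R is serial — valid.
(B) MLr ⊃ Lr (the dual of axiom 5) characterises the euclidean frames. R is not euclidean — not valid.
(C) MMr ⊃ Mr is the dual of axiom 4, which corresponds to transitivity. R is not transitive — not valid.
(D) Lr ⊃ r is axiom T; it is valid on a frame exactly when R is reflexive. R is reflexive, so valid.

A, D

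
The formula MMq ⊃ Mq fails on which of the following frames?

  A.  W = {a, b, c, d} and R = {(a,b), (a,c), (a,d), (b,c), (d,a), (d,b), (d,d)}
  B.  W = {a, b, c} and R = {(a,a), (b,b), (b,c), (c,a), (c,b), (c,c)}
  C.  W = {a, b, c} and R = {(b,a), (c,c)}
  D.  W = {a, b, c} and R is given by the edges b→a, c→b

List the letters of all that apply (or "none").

A, B, D

The schema MMq ⊃ Mq is the dual of axiom 4; it is valid on a frame iff R is transitive.
(A) R is not transitive (a R d and d R a but not a R a), so the schema fails here.
(B) R is not transitive (b R c and c R a but not b R a), so the schema fails here.
(C) R is transitive (R is closed under composition), so the schema is valid here.
(D) R is not transitive (c R b and b R a but not c R a), so the schema fails here.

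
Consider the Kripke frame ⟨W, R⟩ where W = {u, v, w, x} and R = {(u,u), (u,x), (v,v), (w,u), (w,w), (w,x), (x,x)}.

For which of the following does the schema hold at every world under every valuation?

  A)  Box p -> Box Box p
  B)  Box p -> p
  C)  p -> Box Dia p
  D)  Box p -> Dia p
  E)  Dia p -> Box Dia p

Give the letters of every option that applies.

R is reflexive: each world relates to itself.
R is not symmetric: u R x but not x R u.
R is transitive: R is closed under composition.
R is not euclidean: u R x and u R u but not x R u.
R is serial: every world has an R-successor.
(A) Box p -> Box Box p is axiom 4; it is valid on a frame exactly when R is transitive. R is transitive, so valid.
(B) Box p -> p (axiom T) characterises the reflexive frames. R is reflexive — valid.
(C) p -> Box Dia p is axiom B; it is valid on a frame exactly when R is symmetric. R is not symmetric, so not valid.
(D) Box p -> Dia p (axiom D) characterises the serial frames. R is serial — valid.
(E) Dia p -> Box Dia p (axiom 5) characterises the euclidean frames. R is not euclidean — not valid.

A, B, D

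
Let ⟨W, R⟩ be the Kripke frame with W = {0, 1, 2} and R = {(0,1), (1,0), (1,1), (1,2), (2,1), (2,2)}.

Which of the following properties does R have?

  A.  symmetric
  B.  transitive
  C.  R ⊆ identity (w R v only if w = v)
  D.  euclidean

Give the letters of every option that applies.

(A) symmetric: every R-edge is matched by its reverse.
(B) not transitive: 0 R 1 and 1 R 0 but not 0 R 0.
(C) not ⊆ identity: 0 R 1 with 0 ≠ 1.
(D) not euclidean: 1 R 0 and 1 R 2 but not 0 R 2.

A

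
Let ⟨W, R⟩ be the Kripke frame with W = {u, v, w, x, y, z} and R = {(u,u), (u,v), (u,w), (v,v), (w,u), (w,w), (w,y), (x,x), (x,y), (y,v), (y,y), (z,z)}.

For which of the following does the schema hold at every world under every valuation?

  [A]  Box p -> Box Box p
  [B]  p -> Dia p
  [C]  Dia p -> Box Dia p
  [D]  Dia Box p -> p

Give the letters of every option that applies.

B

R is reflexive: each world relates to itself.
R is not symmetric: u R v but not v R u.
R is not transitive: u R w and w R y but not u R y.
R is not euclidean: u R v and u R u but not v R u.
(A) axiom 4: valid iff R is transitive. R is not transitive — not valid.
(B) p -> Dia p is the dual of axiom T, which corresponds to reflexivity. R is reflexive — valid.
(C) Dia p -> Box Dia p (axiom 5) characterises the euclidean frames. R is not euclidean — not valid.
(D) Dia Box p -> p is the dual of axiom B, which corresponds to symmetry. R is not symmetric — not valid.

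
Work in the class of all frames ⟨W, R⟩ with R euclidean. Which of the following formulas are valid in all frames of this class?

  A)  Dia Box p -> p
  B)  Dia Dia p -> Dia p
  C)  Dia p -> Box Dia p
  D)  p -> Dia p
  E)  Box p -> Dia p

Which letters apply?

C

(A) Dia Box p -> p (the dual of axiom B) characterises the symmetric frames. Such an R need not be symmetric — not valid.
(B) Dia Dia p -> Dia p is the dual of axiom 4; it is valid on a frame exactly when R is transitive. Such an R need not be transitive, so not valid.
(C) Dia p -> Box Dia p is axiom 5, which corresponds to the euclidean property. Every such R is euclidean — valid.
(D) the dual of axiom T: valid iff R is reflexive. Such an R need not be reflexive — not valid.
(E) Box p -> Dia p (axiom D) characterises the serial frames. Such an R need not be serial — not valid.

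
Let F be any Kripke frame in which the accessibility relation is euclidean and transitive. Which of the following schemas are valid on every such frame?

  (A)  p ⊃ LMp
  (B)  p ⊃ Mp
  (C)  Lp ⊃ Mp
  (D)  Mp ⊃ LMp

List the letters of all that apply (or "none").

D

(A) axiom B: valid iff R is symmetric. Such an R need not be symmetric — not valid.
(B) p ⊃ Mp is the dual of axiom T; it is valid on a frame exactly when R is reflexive. Such an R need not be reflexive, so not valid.
(C) Lp ⊃ Mp (axiom D) characterises the serial frames. Such an R need not be serial — not valid.
(D) Mp ⊃ LMp (axiom 5) characterises the euclidean frames. Every such R is euclidean — valid.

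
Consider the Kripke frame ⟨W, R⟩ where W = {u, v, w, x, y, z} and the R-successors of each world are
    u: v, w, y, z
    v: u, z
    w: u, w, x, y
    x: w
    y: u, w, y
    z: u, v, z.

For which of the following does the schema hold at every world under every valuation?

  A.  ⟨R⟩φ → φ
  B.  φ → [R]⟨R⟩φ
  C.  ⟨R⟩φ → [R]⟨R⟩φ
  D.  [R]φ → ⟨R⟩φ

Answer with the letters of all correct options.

B, D

R is symmetric: every R-edge is matched by its reverse.
R is not euclidean: u R v and u R w but not v R w.
R is serial: every world has an R-successor.
R is not a subset of the identity: u R v with u ≠ v.
(A) ⟨R⟩φ → φ (the converse of T) corresponds to R being a subset of the identity. Here R ⊄ identity, so not valid.
(B) φ → [R]⟨R⟩φ (axiom B) characterises the symmetric frames. R is symmetric — valid.
(C) axiom 5: valid iff R is euclidean. R is not euclidean — not valid.
(D) [R]φ → ⟨R⟩φ is axiom D; it is valid on a frame exactly when R is serial. R is serial, so valid.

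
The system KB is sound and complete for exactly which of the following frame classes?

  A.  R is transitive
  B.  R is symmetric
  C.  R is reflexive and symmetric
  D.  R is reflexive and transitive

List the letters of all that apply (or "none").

(A) this class determines K4, not KB.
(B) KB is sound and complete for exactly this class.
(C) this class determines B (= KTB), not KB.
(D) this class determines S4, not KB.

B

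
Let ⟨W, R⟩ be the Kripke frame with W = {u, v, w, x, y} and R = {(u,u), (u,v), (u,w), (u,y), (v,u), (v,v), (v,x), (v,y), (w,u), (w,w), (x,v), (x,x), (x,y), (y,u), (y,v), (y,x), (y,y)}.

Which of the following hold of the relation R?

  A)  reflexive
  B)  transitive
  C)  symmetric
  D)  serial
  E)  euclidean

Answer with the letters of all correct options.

A, C, D

(A) reflexive: each world relates to itself.
(B) not transitive: u R v and v R x but not u R x.
(C) symmetric: every R-edge is matched by its reverse.
(D) serial: every world has an R-successor.
(E) not euclidean: u R v and u R w but not v R w.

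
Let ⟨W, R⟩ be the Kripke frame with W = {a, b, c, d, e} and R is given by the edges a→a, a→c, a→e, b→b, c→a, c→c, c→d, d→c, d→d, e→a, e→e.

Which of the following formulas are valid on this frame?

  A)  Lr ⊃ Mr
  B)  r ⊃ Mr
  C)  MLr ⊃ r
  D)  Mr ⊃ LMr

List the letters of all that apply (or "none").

R is reflexive: each world relates to itself.
R is symmetric: every R-edge is matched by its reverse.
R is not euclidean: a R c and a R e but not c R e.
R is serial: every world has an R-successor.
(A) Lr ⊃ Mr (axiom D) characterises the serial frames. R is serial — valid.
(B) r ⊃ Mr is the dual of axiom T; it is valid on a frame exactly when R is reflexive. R is reflexive, so valid.
(C) MLr ⊃ r is the dual of axiom B, which corresponds to symmetry. R is symmetric — valid.
(D) axiom 5: valid iff R is euclidean. R is not euclidean — not valid.

A, B, C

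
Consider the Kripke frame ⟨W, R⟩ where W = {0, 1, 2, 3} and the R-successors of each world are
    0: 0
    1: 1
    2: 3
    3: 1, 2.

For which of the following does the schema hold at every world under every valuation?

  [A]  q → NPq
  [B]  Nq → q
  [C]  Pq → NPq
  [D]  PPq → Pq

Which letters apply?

none

R is not reflexive: not 2 R 2.
R is not symmetric: 3 R 1 but not 1 R 3.
R is not transitive: 2 R 3 and 3 R 1 but not 2 R 1.
R is not euclidean: 3 R 1 and 3 R 2 but not 1 R 2.
(A) q → NPq is axiom B, which corresponds to symmetry. R is not symmetric — not valid.
(B) Nq → q (axiom T) characterises the reflexive frames. R is not reflexive — not valid.
(C) Pq → NPq (axiom 5) characterises the euclidean frames. R is not euclidean — not valid.
(D) PPq → Pq is the dual of axiom 4, which corresponds to transitivity. R is not transitive — not valid.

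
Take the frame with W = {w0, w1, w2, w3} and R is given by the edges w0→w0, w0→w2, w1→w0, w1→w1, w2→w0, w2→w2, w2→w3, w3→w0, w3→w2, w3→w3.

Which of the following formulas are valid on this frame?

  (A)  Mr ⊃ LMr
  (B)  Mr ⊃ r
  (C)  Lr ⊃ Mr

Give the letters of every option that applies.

R is not euclidean: w1 R w0 and w1 R w1 but not w0 R w1.
R is serial: every world has an R-successor.
R is not a subset of the identity: w0 R w2 with w0 ≠ w2.
(A) axiom 5: valid iff R is euclidean. R is not euclidean — not valid.
(B) Mr ⊃ r is the converse of T; it holds exactly when R ⊆ identity. Here R ⊄ identity — not valid.
(C) Lr ⊃ Mr is axiom D, which corresponds to seriality. R is serial — valid.

C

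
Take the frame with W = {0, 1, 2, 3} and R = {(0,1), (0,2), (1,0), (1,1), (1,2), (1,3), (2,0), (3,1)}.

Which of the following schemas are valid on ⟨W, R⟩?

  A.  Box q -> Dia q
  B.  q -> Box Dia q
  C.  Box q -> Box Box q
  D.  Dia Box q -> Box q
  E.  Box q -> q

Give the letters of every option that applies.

R is not reflexive: not 0 R 0.
R is not symmetric: 1 R 2 but not 2 R 1.
R is not transitive: 0 R 1 and 1 R 0 but not 0 R 0.
R is not euclidean: 0 R 2 and 0 R 1 but not 2 R 1.
R is serial: every world has an R-successor.
(A) Box q -> Dia q is axiom D; it is valid on a frame exactly when R is serial. R is serial, so valid.
(B) q -> Box Dia q is axiom B, which corresponds to symmetry. R is not symmetric — not valid.
(C) Box q -> Box Box q is axiom 4, which corresponds to transitivity. R is not transitive — not valid.
(D) Dia Box q -> Box q is the dual of axiom 5, which corresponds to the euclidean property. R is not euclidean — not valid.
(E) Box q -> q (axiom T) characterises the reflexive frames. R is not reflexive — not valid.

A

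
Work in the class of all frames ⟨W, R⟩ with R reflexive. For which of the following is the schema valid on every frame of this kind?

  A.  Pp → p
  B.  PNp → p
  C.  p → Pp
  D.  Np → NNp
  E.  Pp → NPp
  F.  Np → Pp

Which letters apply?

A reflexive relation is serial.
(A) Pp → p is valid only on frames where every R-edge is a self-loop. Such an R need not be a subset of the identity — not valid.
(B) the dual of axiom B: valid iff R is symmetric. Such an R need not be symmetric — not valid.
(C) p → Pp is the dual of axiom T, which corresponds to reflexivity. Every such R is reflexive — valid.
(D) axiom 4: valid iff R is transitive. Such an R need not be transitive — not valid.
(E) axiom 5: valid iff R is euclidean. Such an R need not be euclidean — not valid.
(F) Np → Pp is axiom D, which corresponds to seriality. Every such R is serial — valid.

C, F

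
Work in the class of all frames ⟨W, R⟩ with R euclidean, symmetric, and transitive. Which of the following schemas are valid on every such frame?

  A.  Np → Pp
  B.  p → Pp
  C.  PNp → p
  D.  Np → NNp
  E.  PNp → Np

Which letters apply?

(A) axiom D: valid iff R is serial. Such an R need not be serial — not valid.
(B) the dual of axiom T: valid iff R is reflexive. Such an R need not be reflexive — not valid.
(C) PNp → p (the dual of axiom B) characterises the symmetric frames. Every such R is symmetric — valid.
(D) Np → NNp is axiom 4, which corresponds to transitivity. Every such R is transitive — valid.
(E) PNp → Np (the dual of axiom 5) characterises the euclidean frames. Every such R is euclidean — valid.

C, D, E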